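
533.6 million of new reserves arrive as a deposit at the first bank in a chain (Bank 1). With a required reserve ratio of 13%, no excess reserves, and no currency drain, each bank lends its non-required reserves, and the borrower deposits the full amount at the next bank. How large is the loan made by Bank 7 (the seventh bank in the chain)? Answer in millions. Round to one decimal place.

Each bank lends a fraction (1 − rr) = 0.8700 of the deposit it receives, so Bank 7 receives 533.6·0.8700^6 and lends 533.6·0.8700^7 ≈ 201.3032 million.

201.3 million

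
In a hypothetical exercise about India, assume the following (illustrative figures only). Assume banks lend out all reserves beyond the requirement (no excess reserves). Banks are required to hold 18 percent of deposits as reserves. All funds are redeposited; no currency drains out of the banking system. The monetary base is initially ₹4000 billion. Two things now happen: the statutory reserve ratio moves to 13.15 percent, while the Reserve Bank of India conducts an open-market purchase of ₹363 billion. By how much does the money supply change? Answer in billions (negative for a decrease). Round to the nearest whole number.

₹10956 billion

Before: m₁ = 1 / (0.18) ≈ 5.55556, MB₁ = 4000, so M₁ = 5.55556 × 4000 = 22222.24 billion.
After: m₂ = 1 / (0.1315) ≈ 7.60456, MB₂ = 4000 + 363 = 4363, so M₂ = 7.60456 × 4363 ≈ 33178.6953 billion.
ΔM = M₂ − M₁ = 33178.6953 − 22222.24 = 10956.4553 billion.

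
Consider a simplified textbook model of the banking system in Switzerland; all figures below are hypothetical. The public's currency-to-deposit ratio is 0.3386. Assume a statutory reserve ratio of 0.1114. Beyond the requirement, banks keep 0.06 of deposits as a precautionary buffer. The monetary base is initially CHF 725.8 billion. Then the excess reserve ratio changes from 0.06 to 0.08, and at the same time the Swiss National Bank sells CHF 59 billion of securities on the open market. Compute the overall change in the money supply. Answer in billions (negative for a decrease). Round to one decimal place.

-220.9 billion

Before: m₁ = (1 + 0.3386) / (0.1114 + 0.06 + 0.3386) ≈ 2.62471, MB₁ = 725.8, so M₁ = 2.62471 × 725.8 ≈ 1905.0145 billion.
After: m₂ = (1 + 0.3386) / (0.1114 + 0.08 + 0.3386) ≈ 2.52566, MB₂ = 725.8 − 59 = 666.8, so M₂ = 2.52566 × 666.8 ≈ 1684.1101 billion.
ΔM = M₂ − M₁ = 1684.1101 − 1905.0145 = -220.9044 billion.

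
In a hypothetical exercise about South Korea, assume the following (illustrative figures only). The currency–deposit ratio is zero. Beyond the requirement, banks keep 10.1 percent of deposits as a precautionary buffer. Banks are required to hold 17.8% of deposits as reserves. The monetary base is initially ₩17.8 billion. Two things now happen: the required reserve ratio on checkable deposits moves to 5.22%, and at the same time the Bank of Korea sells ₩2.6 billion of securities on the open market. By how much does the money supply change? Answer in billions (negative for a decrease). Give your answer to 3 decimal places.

₩35.417 billion

Before: m₁ = 1 / (0.178 + 0.101) ≈ 3.584229, MB₁ = 17.8, so M₁ = 3.584229 × 17.8 ≈ 63.7993 billion.
After: m₂ = 1 / (0.0522 + 0.101) ≈ 6.527415, MB₂ = 17.8 − 2.6 = 15.2, so M₂ = 6.527415 × 15.2 ≈ 99.2167 billion.
ΔM = M₂ − M₁ = 99.2167 − 63.7993 = 35.4174 billion.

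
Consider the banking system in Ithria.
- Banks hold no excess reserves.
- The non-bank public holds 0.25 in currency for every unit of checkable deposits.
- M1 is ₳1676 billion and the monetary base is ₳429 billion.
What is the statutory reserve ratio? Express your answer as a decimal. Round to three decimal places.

0.070

Using m = M/MB = 1676/429 ≈ 3.906760. Since m = (1 + c)/(c + rr + e), the denominator satisfies c + rr + e = (1 + c)/m = (1 + 0.25) / 3.906760 ≈ 0.319958.
With c = 0.25 and e = 0, the statutory reserve ratio is 0.319958 − 0.25 − 0 = 0.069958.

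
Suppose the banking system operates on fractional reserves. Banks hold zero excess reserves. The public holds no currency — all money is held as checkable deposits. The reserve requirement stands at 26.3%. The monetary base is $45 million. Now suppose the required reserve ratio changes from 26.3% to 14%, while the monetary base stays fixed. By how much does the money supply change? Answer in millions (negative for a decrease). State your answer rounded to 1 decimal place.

Initially m₁ = 1 / (0.263) ≈ 3.8023, so M₁ = 3.8023 × 45 = 171.1035 million.
After the change m₂ = 1 / (0.14) ≈ 7.1429, so M₂ = 7.1429 × 45 = 321.4305 million.
ΔM = M₂ − M₁ = 321.4305 − 171.1035 = 150.327 million.

$150.3 million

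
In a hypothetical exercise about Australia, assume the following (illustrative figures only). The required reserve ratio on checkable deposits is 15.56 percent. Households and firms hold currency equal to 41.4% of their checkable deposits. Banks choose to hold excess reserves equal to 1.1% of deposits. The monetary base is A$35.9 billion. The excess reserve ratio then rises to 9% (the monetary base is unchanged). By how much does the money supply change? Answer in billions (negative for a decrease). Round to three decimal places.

Initially m₁ = (1 + 0.414) / (0.1556 + 0.011 + 0.414) ≈ 2.435412, so M₁ = 2.435412 × 35.9 ≈ 87.4313 billion.
After the change m₂ = (1 + 0.414) / (0.1556 + 0.09 + 0.414) ≈ 2.143723, so M₂ = 2.143723 × 35.9 ≈ 76.9597 billion.
ΔM = M₂ − M₁ = 76.9597 − 87.4313 = -10.4716 billion.

-10.472 billion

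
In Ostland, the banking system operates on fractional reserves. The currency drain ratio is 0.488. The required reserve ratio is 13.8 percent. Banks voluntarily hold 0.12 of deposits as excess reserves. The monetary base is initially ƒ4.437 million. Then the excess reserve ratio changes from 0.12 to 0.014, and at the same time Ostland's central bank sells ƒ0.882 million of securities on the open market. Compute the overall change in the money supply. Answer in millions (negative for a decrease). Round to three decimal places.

Before: m₁ = (1 + 0.488) / (0.138 + 0.12 + 0.488) ≈ 1.99464, MB₁ = 4.437, so M₁ = 1.99464 × 4.437 ≈ 8.8502 million.
After: m₂ = (1 + 0.488) / (0.138 + 0.014 + 0.488) = 2.32500, MB₂ = 4.437 − 0.882 = 3.555, so M₂ = 2.32500 × 3.555 ≈ 8.2654 million.
ΔM = M₂ − M₁ = 8.2654 − 8.8502 = -0.5848 million.

-0.585 million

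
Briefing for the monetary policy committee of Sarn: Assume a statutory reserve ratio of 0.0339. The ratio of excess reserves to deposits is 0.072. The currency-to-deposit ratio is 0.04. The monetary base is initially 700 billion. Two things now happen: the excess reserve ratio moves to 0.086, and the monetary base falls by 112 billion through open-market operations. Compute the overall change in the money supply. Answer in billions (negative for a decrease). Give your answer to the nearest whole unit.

-1165 billion

Before: m₁ = (1 + 0.04) / (0.0339 + 0.072 + 0.04) ≈ 7.1282, MB₁ = 700, so M₁ = 7.1282 × 700 = 4989.74 billion.
After: m₂ = (1 + 0.04) / (0.0339 + 0.086 + 0.04) ≈ 6.5041, MB₂ = 700 − 112 = 588, so M₂ = 6.5041 × 588 = 3824.4108 billion.
ΔM = M₂ − M₁ = 3824.4108 − 4989.74 = -1165.3292 billion.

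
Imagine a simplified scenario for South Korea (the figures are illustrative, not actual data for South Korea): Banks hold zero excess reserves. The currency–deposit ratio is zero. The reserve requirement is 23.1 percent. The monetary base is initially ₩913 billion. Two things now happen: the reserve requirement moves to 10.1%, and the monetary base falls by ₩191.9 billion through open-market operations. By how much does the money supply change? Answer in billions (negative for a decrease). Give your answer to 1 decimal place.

Before: m₁ = 1 / (0.231) ≈ 4.32900, MB₁ = 913, so M₁ = 4.32900 × 913 = 3952.377 billion.
After: m₂ = 1 / (0.101) ≈ 9.90099, MB₂ = 913 − 191.9 = 721.1, so M₂ = 9.90099 × 721.1 ≈ 7139.6039 billion.
ΔM = M₂ − M₁ = 7139.6039 − 3952.377 = 3187.2269 billion.

₩3187.2 billion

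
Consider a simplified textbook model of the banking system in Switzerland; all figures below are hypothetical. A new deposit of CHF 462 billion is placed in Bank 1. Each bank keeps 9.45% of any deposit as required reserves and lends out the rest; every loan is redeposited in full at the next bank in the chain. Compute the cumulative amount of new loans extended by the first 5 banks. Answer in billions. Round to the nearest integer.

Bank i lends (1 − rr)^i of the original deposit: Bank 1 lends 462·0.9055 = 418.3410, Bank 2 lends 462·0.9055² ≈ 378.8078, and so on.
Summing a geometric series: total = 462·[0.9055·(1 − 0.9055^5) / (1 − 0.9055)] ≈ 1731.9998 billion.

CHF 1732 billion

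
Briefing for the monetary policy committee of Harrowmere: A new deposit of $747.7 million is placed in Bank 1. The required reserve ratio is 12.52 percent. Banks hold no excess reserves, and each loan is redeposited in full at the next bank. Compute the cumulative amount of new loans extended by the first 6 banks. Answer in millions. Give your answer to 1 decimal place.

$2882.9 million

Bank i lends (1 − rr)^i of the original deposit: Bank 1 lends 747.7·0.8748 ≈ 654.0880, Bank 2 lends 747.7·0.8748² ≈ 572.1961, and so on.
Summing a geometric series: total = 747.7·[0.8748·(1 − 0.8748^6) / (1 − 0.8748)] ≈ 2882.8970 million.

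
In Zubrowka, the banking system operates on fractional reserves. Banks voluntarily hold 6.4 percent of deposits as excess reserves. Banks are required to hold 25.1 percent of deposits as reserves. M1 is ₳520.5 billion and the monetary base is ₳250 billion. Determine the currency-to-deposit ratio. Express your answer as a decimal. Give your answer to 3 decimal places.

Using m = M/MB = 520.5/250 = 2.082000. From m = (1 + c)/(c + rr + e), rearranging gives 1 + c = m·(c + rr + e), so c·(1 − m) = m·(rr + e) − 1.
Hence c = [m·(rr + e) − 1]/(1 − m) = [2.082000 × (0.251 + 0.064) − 1] / (1 − 2.082000) ≈ 0.318087.

0.318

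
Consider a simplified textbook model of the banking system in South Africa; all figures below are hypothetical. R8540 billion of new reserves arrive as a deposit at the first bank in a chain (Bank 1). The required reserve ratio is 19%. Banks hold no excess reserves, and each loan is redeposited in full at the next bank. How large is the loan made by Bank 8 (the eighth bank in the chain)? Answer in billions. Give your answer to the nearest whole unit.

R1582 billion

Each bank lends a fraction (1 − rr) = 0.8100 of the deposit it receives, so Bank 8 receives 8540·0.8100^7 and lends 8540·0.8100^8 ≈ 1582.4792 billion.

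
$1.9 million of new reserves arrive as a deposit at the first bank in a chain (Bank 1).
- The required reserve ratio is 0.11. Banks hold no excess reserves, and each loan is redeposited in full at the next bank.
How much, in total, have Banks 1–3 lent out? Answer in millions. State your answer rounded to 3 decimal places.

$4.535 million

Bank i lends (1 − rr)^i of the original deposit: Bank 1 lends 1.9·0.8900 = 1.6910, Bank 2 lends 1.9·0.8900² ≈ 1.5050, and so on.
Summing a geometric series: total = 1.9·[0.8900·(1 − 0.8900^3) / (1 − 0.8900)] ≈ 4.5354 million.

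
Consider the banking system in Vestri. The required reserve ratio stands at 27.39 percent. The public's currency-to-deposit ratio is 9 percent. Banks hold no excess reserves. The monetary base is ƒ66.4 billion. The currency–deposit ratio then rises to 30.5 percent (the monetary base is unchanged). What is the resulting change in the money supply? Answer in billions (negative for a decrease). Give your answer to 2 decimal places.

-49.21 billion

Initially m₁ = (1 + 0.09) / (0.2739 + 0.09) ≈ 2.99533, so M₁ = 2.99533 × 66.4 ≈ 198.8899 billion.
After the change m₂ = (1 + 0.305) / (0.2739 + 0.305) ≈ 2.25428, so M₂ = 2.25428 × 66.4 ≈ 149.6842 billion.
ΔM = M₂ − M₁ = 149.6842 − 198.8899 = -49.2057 billion.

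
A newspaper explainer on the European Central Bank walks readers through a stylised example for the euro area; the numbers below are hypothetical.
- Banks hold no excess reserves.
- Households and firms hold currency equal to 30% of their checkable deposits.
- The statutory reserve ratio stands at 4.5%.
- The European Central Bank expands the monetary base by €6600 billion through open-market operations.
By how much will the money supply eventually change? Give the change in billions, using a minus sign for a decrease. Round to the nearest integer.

€24870 billion

The money multiplier is m = (1 + c) / (rr + c) = (1 + 0.3) / (0.045 + 0.3) ≈ 3.76812.
The purchase adds 6600 billion of base, so ΔM = m × ΔMB = 3.76812 × (+6600) = 24869.592 billion.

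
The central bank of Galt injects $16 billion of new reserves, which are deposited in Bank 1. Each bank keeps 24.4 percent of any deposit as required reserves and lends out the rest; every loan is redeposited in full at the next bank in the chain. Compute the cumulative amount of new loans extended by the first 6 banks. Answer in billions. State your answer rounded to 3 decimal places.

$40.319 billion

Bank i lends (1 − rr)^i of the original deposit: Bank 1 lends 16·0.7560 = 12.0960, Bank 2 lends 16·0.7560² ≈ 9.1446, and so on.
Summing a geometric series: total = 16·[0.7560·(1 − 0.7560^6) / (1 − 0.7560)] ≈ 40.3186 billion.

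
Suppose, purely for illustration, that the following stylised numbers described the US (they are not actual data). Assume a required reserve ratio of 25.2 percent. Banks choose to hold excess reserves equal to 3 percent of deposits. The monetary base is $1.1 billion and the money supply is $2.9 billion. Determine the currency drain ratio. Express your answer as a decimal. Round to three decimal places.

Using m = M/MB = 2.9/1.1 ≈ 2.636364. From m = (1 + c)/(c + rr + e), rearranging gives 1 + c = m·(c + rr + e), so c·(1 − m) = m·(rr + e) − 1.
Hence c = [m·(rr + e) − 1]/(1 − m) = [2.636364 × (0.252 + 0.03) − 1] / (1 − 2.636364) ≈ 0.156778.

0.157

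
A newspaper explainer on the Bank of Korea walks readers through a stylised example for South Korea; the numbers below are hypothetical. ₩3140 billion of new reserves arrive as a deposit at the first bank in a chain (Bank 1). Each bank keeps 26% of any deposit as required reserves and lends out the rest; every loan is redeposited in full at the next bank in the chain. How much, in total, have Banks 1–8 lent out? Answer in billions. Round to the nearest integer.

₩8133 billion

Bank i lends (1 − rr)^i of the original deposit: Bank 1 lends 3140·0.7400 = 2323.6000, Bank 2 lends 3140·0.7400² = 1719.4640, and so on.
Summing a geometric series: total = 3140·[0.7400·(1 − 0.7400^8) / (1 − 0.7400)] ≈ 8133.3197 billion.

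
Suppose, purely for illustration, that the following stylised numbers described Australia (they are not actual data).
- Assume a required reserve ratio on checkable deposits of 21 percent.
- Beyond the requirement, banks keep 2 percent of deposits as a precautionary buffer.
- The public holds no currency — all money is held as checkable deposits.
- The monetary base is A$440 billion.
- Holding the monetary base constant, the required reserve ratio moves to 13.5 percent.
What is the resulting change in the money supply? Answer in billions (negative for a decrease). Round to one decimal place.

A$925.7 billion

Initially m₁ = 1 / (0.21 + 0.02) ≈ 4.34783, so M₁ = 4.34783 × 440 = 1913.0452 billion.
After the change m₂ = 1 / (0.135 + 0.02) ≈ 6.45161, so M₂ = 6.45161 × 440 = 2838.7084 billion.
ΔM = M₂ − M₁ = 2838.7084 − 1913.0452 = 925.6632 billion.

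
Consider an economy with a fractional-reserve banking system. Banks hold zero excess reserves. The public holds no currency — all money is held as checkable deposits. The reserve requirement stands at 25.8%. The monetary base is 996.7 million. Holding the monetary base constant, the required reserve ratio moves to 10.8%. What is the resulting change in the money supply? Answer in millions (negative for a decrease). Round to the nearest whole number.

Initially m₁ = 1 / (0.258) ≈ 3.8760, so M₁ = 3.8760 × 996.7 = 3863.2092 million.
After the change m₂ = 1 / (0.108) ≈ 9.2593, so M₂ = 9.2593 × 996.7 ≈ 9228.7443 million.
ΔM = M₂ − M₁ = 9228.7443 − 3863.2092 = 5365.5351 million.

5366 million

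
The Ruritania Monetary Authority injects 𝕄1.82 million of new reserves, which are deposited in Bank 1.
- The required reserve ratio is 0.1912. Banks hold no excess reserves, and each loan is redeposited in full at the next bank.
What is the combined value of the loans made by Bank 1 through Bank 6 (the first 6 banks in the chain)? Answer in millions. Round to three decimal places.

𝕄5.544 million

Bank i lends (1 − rr)^i of the original deposit: Bank 1 lends 1.82·0.8088 ≈ 1.4720, Bank 2 lends 1.82·0.8088² ≈ 1.1906, and so on.
Summing a geometric series: total = 1.82·[0.8088·(1 − 0.8088^6) / (1 − 0.8088)] ≈ 5.5437 million.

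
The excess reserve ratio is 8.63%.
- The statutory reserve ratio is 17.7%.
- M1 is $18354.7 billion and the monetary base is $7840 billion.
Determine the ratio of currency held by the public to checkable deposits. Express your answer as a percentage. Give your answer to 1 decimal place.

28.6%

Using m = M/MB = 18354.7/7840 ≈ 2.341161. From m = (1 + c)/(c + rr + e), rearranging gives 1 + c = m·(c + rr + e), so c·(1 − m) = m·(rr + e) − 1.
Hence c = [m·(rr + e) − 1]/(1 − m) = [2.341161 × (0.177 + 0.0863) − 1] / (1 − 2.341161) ≈ 0.286000.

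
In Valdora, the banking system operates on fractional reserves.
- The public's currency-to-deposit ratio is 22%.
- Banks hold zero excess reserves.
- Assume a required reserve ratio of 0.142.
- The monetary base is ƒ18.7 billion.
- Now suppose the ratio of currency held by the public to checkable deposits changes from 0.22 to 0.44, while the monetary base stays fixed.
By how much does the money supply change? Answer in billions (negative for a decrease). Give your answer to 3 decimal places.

-16.754 billion

Initially m₁ = (1 + 0.22) / (0.142 + 0.22) ≈ 3.370166, so M₁ = 3.370166 × 18.7 ≈ 63.0221 billion.
After the change m₂ = (1 + 0.44) / (0.142 + 0.44) ≈ 2.474227, so M₂ = 2.474227 × 18.7 ≈ 46.268 billion.
ΔM = M₂ − M₁ = 46.268 − 63.0221 = -16.7541 billion.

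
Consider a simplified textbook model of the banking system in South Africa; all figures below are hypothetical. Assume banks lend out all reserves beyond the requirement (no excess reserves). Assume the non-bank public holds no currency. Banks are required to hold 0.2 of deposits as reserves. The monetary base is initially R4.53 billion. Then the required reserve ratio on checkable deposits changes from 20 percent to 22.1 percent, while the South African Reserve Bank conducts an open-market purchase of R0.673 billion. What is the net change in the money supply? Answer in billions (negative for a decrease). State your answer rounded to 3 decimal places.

Before: m₁ = 1 / (0.2) = 5, MB₁ = 4.53, so M₁ = 5 × 4.53 = 22.65 billion.
After: m₂ = 1 / (0.221) ≈ 4.52489, MB₂ = 4.53 + 0.673 = 5.203, so M₂ = 4.52489 × 5.203 ≈ 23.543 billion.
ΔM = M₂ − M₁ = 23.543 − 22.65 = 0.893 billion.

R0.893 billion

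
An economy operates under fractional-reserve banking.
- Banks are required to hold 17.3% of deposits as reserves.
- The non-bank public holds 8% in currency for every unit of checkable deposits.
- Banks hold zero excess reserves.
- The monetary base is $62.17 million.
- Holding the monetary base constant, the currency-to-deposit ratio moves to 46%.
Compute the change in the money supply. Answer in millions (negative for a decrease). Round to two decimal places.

Initially m₁ = (1 + 0.08) / (0.173 + 0.08) ≈ 4.26877, so M₁ = 4.26877 × 62.17 ≈ 265.3894 million.
After the change m₂ = (1 + 0.46) / (0.173 + 0.46) ≈ 2.30648, so M₂ = 2.30648 × 62.17 ≈ 143.3939 million.
ΔM = M₂ − M₁ = 143.3939 − 265.3894 = -121.9955 million.

-122.00 million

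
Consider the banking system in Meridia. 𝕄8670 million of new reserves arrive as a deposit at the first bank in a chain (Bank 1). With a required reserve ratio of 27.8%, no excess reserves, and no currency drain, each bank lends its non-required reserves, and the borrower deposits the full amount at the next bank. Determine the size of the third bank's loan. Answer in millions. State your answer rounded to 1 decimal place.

𝕄3263.1 million

Each bank lends a fraction (1 − rr) = 0.7220 of the deposit it receives, so Bank 3 receives 8670·0.7220^2 and lends 8670·0.7220^3 ≈ 3263.1023 million.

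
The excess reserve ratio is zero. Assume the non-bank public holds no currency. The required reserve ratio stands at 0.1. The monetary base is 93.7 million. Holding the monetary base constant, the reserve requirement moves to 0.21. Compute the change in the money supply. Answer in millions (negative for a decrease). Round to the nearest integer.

Initially m₁ = 1 / (0.1) = 10, so M₁ = 10 × 93.7 = 937 million.
After the change m₂ = 1 / (0.21) ≈ 4.7619, so M₂ = 4.7619 × 93.7 ≈ 446.19 million.
ΔM = M₂ − M₁ = 446.19 − 937 = -490.81 million.

-491 million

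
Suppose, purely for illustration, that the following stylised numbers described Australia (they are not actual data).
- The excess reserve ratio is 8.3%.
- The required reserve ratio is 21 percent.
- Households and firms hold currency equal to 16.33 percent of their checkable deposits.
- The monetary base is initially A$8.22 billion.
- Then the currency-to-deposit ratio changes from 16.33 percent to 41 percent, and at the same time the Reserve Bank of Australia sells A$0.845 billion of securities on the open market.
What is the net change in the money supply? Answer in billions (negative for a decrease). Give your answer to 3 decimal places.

Before: m₁ = (1 + 0.1633) / (0.21 + 0.083 + 0.1633) ≈ 2.54942, MB₁ = 8.22, so M₁ = 2.54942 × 8.22 ≈ 20.9562 billion.
After: m₂ = (1 + 0.41) / (0.21 + 0.083 + 0.41) ≈ 2.00569, MB₂ = 8.22 − 0.845 = 7.375, so M₂ = 2.00569 × 7.375 ≈ 14.792 billion.
ΔM = M₂ − M₁ = 14.792 − 20.9562 = -6.1642 billion.

-6.164 billion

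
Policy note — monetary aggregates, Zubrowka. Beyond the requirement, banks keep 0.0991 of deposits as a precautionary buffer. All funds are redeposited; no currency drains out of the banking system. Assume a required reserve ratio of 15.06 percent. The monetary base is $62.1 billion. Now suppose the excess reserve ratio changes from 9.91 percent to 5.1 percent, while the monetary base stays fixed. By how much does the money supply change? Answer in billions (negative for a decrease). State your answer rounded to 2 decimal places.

Initially m₁ = 1 / (0.1506 + 0.0991) ≈ 4.00481, so M₁ = 4.00481 × 62.1 ≈ 248.6987 billion.
After the change m₂ = 1 / (0.1506 + 0.051) ≈ 4.96032, so M₂ = 4.96032 × 62.1 ≈ 308.0359 billion.
ΔM = M₂ − M₁ = 308.0359 − 248.6987 = 59.3372 billion.

$59.34 billion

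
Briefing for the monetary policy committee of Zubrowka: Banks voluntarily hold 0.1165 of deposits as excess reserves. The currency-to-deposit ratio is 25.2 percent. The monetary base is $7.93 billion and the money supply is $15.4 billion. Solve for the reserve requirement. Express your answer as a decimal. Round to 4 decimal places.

0.2762

Using m = M/MB = 15.4/7.93 ≈ 1.941992. Since m = (1 + c)/(c + rr + e), the denominator satisfies c + rr + e = (1 + c)/m = (1 + 0.252) / 1.941992 ≈ 0.644699.
With c = 0.252 and e = 0.1165, the reserve requirement is 0.644699 − 0.252 − 0.1165 = 0.276199.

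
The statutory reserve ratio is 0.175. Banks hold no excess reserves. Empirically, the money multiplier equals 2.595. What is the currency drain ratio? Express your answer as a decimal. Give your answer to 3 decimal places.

0.342

Using m = 2.595. From m = (1 + c)/(c + rr + e), rearranging gives 1 + c = m·(c + rr + e), so c·(1 − m) = m·(rr + e) − 1.
Hence c = [m·(rr + e) − 1]/(1 − m) = [2.595 × (0.175 + 0) − 1] / (1 − 2.595) ≈ 0.342241.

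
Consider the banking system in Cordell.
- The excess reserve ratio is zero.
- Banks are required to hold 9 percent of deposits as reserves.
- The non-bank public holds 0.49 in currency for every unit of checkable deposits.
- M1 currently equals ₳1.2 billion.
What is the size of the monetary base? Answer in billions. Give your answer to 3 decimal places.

The money multiplier is m = (1 + c) / (rr + c) = (1 + 0.49) / (0.09 + 0.49) ≈ 2.56897.
MB = M / m = 1.2 / 2.56897 ≈ 0.4671 billion.

₳0.467 billion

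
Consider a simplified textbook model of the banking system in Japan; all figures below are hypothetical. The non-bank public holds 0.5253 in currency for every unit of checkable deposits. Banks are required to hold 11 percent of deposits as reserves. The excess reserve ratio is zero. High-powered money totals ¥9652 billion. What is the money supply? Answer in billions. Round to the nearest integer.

The money multiplier is m = (1 + c) / (rr + c) = (1 + 0.5253) / (0.11 + 0.5253) ≈ 2.40091.
So M = m × MB = 2.40091 × 9652 ≈ 23173.5833 billion.

¥23174 billion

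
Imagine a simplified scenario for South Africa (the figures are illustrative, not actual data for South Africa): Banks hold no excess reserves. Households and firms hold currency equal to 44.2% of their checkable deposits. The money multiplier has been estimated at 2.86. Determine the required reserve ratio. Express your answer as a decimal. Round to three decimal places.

Using m = 2.86. Since m = (1 + c)/(c + rr + e), the denominator satisfies c + rr + e = (1 + c)/m = (1 + 0.442) / 2.86 ≈ 0.504196.
With c = 0.442 and e = 0, the required reserve ratio is 0.504196 − 0.442 − 0 = 0.062196.

0.062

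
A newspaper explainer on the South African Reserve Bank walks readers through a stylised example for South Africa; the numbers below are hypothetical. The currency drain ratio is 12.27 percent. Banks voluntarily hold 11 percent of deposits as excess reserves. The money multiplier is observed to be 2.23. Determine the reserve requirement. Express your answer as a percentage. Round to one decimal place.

Using m = 2.23. Since m = (1 + c)/(c + rr + e), the denominator satisfies c + rr + e = (1 + c)/m = (1 + 0.1227) / 2.23 ≈ 0.503453.
With c = 0.1227 and e = 0.11, the reserve requirement is 0.503453 − 0.1227 − 0.11 = 0.270753.

27.1%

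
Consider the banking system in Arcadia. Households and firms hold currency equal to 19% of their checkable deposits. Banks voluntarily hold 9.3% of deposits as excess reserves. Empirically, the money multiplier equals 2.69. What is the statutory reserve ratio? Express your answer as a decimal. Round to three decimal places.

0.159

Using m = 2.69. Since m = (1 + c)/(c + rr + e), the denominator satisfies c + rr + e = (1 + c)/m = (1 + 0.19) / 2.69 ≈ 0.442379.
With c = 0.19 and e = 0.093, the statutory reserve ratio is 0.442379 − 0.19 − 0.093 = 0.159379.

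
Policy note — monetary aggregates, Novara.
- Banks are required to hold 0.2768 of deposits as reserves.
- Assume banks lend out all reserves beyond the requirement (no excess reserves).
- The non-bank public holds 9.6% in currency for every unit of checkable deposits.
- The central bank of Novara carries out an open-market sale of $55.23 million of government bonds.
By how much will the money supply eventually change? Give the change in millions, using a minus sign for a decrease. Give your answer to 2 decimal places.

The money multiplier is m = (1 + c) / (rr + c) = (1 + 0.096) / (0.2768 + 0.096) ≈ 2.93991.
The sale removes 55.23 million of base, so ΔM = m × ΔMB = 2.93991 × (−55.23) ≈ -162.3712 million.

-162.37 million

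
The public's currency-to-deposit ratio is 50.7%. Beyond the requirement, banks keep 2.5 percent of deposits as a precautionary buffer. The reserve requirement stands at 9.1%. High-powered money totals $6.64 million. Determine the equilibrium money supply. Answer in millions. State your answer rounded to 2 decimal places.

$16.06 million

The money multiplier is m = (1 + c) / (rr + e + c) = (1 + 0.507) / (0.091 + 0.025 + 0.507) ≈ 2.4189.
So M = m × MB = 2.4189 × 6.64 ≈ 16.0615 million.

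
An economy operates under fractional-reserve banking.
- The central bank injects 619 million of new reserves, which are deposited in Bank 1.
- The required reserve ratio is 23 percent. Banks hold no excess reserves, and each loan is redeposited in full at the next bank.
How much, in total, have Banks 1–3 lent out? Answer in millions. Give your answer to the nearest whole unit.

1126 million

Bank i lends (1 − rr)^i of the original deposit: Bank 1 lends 619·0.7700 = 476.6300, Bank 2 lends 619·0.7700² = 367.0051, and so on.
Summing a geometric series: total = 619·[0.7700·(1 − 0.7700^3) / (1 − 0.7700)] ≈ 1126.2290 million.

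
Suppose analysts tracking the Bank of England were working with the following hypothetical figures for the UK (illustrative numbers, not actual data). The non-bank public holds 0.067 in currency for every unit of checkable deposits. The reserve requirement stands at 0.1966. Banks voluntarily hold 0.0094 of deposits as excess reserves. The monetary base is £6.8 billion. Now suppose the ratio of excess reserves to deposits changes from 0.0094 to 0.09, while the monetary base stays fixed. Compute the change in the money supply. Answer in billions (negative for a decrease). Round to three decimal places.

-6.058 billion

Initially m₁ = (1 + 0.067) / (0.1966 + 0.0094 + 0.067) ≈ 3.90842, so M₁ = 3.90842 × 6.8 ≈ 26.5773 billion.
After the change m₂ = (1 + 0.067) / (0.1966 + 0.09 + 0.067) ≈ 3.01753, so M₂ = 3.01753 × 6.8 ≈ 20.5192 billion.
ΔM = M₂ − M₁ = 20.5192 − 26.5773 = -6.0581 billion.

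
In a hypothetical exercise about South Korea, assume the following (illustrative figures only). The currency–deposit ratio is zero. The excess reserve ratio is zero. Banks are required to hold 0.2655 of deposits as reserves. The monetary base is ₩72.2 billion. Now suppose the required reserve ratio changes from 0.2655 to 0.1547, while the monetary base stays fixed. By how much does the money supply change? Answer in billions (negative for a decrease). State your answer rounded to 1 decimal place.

Initially m₁ = 1 / (0.2655) ≈ 3.7665, so M₁ = 3.7665 × 72.2 = 271.9413 billion.
After the change m₂ = 1 / (0.1547) ≈ 6.4641, so M₂ = 6.4641 × 72.2 ≈ 466.708 billion.
ΔM = M₂ − M₁ = 466.708 − 271.9413 = 194.7667 billion.

₩194.8 billion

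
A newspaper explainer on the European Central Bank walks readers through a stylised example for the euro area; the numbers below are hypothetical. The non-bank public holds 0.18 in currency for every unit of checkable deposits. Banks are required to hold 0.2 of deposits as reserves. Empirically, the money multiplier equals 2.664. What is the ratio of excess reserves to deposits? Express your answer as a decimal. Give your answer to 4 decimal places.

0.0629

Using m = 2.664. Since m = (1 + c)/(c + rr + e), the denominator satisfies c + rr + e = (1 + c)/m = (1 + 0.18) / 2.664 ≈ 0.442943.
With c = 0.18 and rr = 0.2, the ratio of excess reserves to deposits is 0.442943 − 0.18 − 0.2 = 0.062943.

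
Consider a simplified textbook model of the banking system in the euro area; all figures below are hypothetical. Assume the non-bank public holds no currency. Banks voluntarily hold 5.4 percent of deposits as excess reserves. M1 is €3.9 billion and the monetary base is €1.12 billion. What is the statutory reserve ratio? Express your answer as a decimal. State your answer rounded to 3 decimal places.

0.233

Using m = M/MB = 3.9/1.12 ≈ 3.482143. Since m = (1 + c)/(c + rr + e), the denominator satisfies c + rr + e = (1 + c)/m = (1 + 0) / 3.482143 ≈ 0.287179.
With c = 0 and e = 0.054, the statutory reserve ratio is 0.287179 − 0 − 0.054 = 0.233179.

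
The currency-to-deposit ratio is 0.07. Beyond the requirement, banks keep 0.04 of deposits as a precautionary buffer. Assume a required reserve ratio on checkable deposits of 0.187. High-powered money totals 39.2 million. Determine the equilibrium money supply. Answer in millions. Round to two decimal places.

141.23 million

The money multiplier is m = (1 + c) / (rr + e + c) = (1 + 0.07) / (0.187 + 0.04 + 0.07) ≈ 3.60269.
So M = m × MB = 3.60269 × 39.2 ≈ 141.2254 million.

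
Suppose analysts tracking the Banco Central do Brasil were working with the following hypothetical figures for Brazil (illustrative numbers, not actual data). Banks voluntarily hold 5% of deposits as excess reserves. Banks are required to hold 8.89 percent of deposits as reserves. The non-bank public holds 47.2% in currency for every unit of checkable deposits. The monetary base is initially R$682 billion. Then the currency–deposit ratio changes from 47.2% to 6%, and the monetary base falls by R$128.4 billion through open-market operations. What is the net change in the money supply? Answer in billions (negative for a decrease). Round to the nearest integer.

Before: m₁ = (1 + 0.472) / (0.0889 + 0.05 + 0.472) ≈ 2.4096, MB₁ = 682, so M₁ = 2.4096 × 682 = 1643.3472 billion.
After: m₂ = (1 + 0.06) / (0.0889 + 0.05 + 0.06) ≈ 5.3293, MB₂ = 682 − 128.4 = 553.6, so M₂ = 5.3293 × 553.6 ≈ 2950.3005 billion.
ΔM = M₂ − M₁ = 2950.3005 − 1643.3472 = 1306.9533 billion.

R$1307 billion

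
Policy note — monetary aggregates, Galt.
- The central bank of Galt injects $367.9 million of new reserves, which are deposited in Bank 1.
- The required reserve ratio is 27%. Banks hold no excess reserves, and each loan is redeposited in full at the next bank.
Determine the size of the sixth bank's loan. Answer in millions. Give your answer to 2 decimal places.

Each bank lends a fraction (1 − rr) = 0.7300 of the deposit it receives, so Bank 6 receives 367.9·0.7300^5 and lends 367.9·0.7300^6 ≈ 55.6759 million.

$55.68 million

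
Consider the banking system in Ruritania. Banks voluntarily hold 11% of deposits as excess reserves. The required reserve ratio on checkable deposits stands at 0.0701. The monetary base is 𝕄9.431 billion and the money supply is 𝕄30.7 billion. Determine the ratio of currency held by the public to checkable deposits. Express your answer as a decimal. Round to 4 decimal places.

0.1835

Using m = M/MB = 30.7/9.431 ≈ 3.255222. From m = (1 + c)/(c + rr + e), rearranging gives 1 + c = m·(c + rr + e), so c·(1 − m) = m·(rr + e) − 1.
Hence c = [m·(rr + e) − 1]/(1 − m) = [3.255222 × (0.0701 + 0.11) − 1] / (1 − 3.255222) ≈ 0.183456.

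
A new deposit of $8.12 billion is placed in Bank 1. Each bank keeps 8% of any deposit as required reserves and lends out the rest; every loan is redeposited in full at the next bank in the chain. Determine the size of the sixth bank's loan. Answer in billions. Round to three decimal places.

$4.924 billion

Each bank lends a fraction (1 − rr) = 0.9200 of the deposit it receives, so Bank 6 receives 8.12·0.9200^5 and lends 8.12·0.9200^6 ≈ 4.9236 billion.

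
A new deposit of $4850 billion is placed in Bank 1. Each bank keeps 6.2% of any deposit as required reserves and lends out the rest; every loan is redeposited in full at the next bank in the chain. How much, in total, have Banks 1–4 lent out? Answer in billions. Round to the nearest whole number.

$16574 billion

Bank i lends (1 − rr)^i of the original deposit: Bank 1 lends 4850·0.9380 = 4549.3000, Bank 2 lends 4850·0.9380² = 4267.2434, and so on.
Summing a geometric series: total = 4850·[0.9380·(1 − 0.9380^4) / (1 − 0.9380)] ≈ 16573.7262 billion.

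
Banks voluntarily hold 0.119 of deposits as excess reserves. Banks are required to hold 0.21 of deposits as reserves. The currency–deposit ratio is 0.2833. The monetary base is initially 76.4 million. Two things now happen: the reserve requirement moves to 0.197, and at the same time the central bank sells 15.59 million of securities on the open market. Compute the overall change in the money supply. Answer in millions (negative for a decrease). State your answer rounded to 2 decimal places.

-29.91 million

Before: m₁ = (1 + 0.2833) / (0.21 + 0.119 + 0.2833) ≈ 2.09587, MB₁ = 76.4, so M₁ = 2.09587 × 76.4 ≈ 160.1245 million.
After: m₂ = (1 + 0.2833) / (0.197 + 0.119 + 0.2833) ≈ 2.14133, MB₂ = 76.4 − 15.59 = 60.81, so M₂ = 2.14133 × 60.81 ≈ 130.2143 million.
ΔM = M₂ − M₁ = 130.2143 − 160.1245 = -29.9102 million.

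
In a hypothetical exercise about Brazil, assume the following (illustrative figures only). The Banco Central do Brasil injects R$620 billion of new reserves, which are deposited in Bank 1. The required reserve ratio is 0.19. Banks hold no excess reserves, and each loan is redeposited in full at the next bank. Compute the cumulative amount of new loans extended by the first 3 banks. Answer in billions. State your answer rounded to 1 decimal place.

Bank i lends (1 − rr)^i of the original deposit: Bank 1 lends 620·0.8100 = 502.2000, Bank 2 lends 620·0.8100² = 406.7820, and so on.
Summing a geometric series: total = 620·[0.8100·(1 − 0.8100^3) / (1 − 0.8100)] ≈ 1238.4754 billion.

R$1238.5 billion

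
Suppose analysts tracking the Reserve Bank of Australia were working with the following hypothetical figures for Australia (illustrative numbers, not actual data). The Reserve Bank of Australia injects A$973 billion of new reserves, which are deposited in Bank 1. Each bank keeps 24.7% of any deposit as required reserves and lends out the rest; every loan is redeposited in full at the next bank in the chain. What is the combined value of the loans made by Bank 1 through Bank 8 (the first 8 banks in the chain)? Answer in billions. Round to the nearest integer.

A$2660 billion

Bank i lends (1 − rr)^i of the original deposit: Bank 1 lends 973·0.7530 = 732.6690, Bank 2 lends 973·0.7530² ≈ 551.6998, and so on.
Summing a geometric series: total = 973·[0.7530·(1 − 0.7530^8) / (1 − 0.7530)] ≈ 2659.6723 billion.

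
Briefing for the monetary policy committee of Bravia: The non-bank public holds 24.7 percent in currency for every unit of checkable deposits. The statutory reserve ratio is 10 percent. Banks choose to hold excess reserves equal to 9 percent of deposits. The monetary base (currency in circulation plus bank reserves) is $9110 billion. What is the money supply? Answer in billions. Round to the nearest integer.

$25996 billion

The money multiplier is m = (1 + c) / (rr + e + c) = (1 + 0.247) / (0.1 + 0.09 + 0.247) ≈ 2.85355.
So M = m × MB = 2.85355 × 9110 = 25995.8405 billion.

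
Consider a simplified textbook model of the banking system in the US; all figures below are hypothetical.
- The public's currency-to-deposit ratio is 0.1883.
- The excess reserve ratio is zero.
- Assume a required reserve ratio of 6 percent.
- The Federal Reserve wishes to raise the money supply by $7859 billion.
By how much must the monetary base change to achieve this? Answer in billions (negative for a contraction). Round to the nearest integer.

The money multiplier is m = (1 + c) / (rr + c) = (1 + 0.1883) / (0.06 + 0.1883) ≈ 4.78574.
ΔMB = ΔM / m = (+7859) / 4.78574 ≈ 1642.1703 billion.

$1642 billion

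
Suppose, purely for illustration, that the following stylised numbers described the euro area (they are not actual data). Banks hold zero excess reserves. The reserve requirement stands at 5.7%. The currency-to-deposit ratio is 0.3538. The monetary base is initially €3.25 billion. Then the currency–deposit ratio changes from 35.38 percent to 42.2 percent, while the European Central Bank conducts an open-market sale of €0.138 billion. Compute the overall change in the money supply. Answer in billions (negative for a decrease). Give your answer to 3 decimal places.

-1.472 billion

Before: m₁ = (1 + 0.3538) / (0.057 + 0.3538) ≈ 3.29552, MB₁ = 3.25, so M₁ = 3.29552 × 3.25 ≈ 10.7104 billion.
After: m₂ = (1 + 0.422) / (0.057 + 0.422) ≈ 2.96868, MB₂ = 3.25 − 0.138 = 3.112, so M₂ = 2.96868 × 3.112 ≈ 9.2385 billion.
ΔM = M₂ − M₁ = 9.2385 − 10.7104 = -1.4719 billion.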